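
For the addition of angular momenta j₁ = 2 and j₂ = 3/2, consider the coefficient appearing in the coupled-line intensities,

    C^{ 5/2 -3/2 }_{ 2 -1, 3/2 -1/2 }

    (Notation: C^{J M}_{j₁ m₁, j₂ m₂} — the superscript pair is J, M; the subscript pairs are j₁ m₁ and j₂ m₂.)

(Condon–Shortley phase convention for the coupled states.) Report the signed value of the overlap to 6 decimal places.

−√(1/35) = -0.169031

triangle: 1!*3!*2!/7! = 12/5040
(j±m)!: 1!*3!*1!*2!*1!*4! = 288
prefactor² = (2J+1)*Δ*N² = 144/35
  k=0: +1/(0!*1!*3!*1!*0!*1!) = 1/6
  k=1: −1/(1!*0!*2!*0!*1!*2!) = -1/4
Σ = -1/12  ⇒  CG² = 144/35*(-1/12)² = 1/35
CG = −√(1/35) = -0.169031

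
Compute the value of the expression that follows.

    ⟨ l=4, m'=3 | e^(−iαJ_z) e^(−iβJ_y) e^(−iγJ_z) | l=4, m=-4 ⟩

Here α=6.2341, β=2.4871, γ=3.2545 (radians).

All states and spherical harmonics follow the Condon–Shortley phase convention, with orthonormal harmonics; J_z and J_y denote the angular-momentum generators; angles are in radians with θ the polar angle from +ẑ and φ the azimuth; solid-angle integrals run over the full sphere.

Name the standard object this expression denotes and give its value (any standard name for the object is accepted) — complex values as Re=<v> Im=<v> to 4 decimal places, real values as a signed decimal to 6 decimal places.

This is a Wigner D-matrix element — the rotation-matrix element ⟨l m'| R(α,β,γ) |l m⟩ in the angular-momentum basis.
First d^4_{3,-4}(β=2.4871), then the phase factors e^{-i(3)α} and e^{-i(-4)γ}:
Half-angle: c=0.321437, s=0.946931. N=√(5040·1·1·40320)=14255.272709
The bounds max(0,m−m')=0 and min(l+m,l−m')=0 give 1 term
  k=0: (−1)^7·14255.2727/(5040)·0.3214^1·0.9469^7 = -0.620682
d^4_{3,-4}(2.4871) = -0.620682
Phases: e^{-i·(3)·6.2341}=+0.989177+0.146724i, e^{-i·(-4)·3.2545}=+0.899737+0.436432i ⇒ D=-0.512661-0.349892i

Wigner D-matrix element, Re=-0.5127 Im=-0.3499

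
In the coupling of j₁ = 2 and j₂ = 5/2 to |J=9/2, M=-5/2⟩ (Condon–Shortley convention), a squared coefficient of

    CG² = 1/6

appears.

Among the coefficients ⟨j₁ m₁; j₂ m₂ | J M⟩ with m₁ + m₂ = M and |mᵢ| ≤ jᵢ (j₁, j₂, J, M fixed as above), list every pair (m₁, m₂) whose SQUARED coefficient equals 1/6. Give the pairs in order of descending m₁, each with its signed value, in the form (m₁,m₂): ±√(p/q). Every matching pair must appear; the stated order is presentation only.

Admissible pairs with m₁+m₂ = M = -5/2: (-2,-1/2), (-1,-3/2), (0,-5/2)
  (m₁,m₂)=(0,-5/2): CG² = 1/6, CG = +√(1/6)   ← matches the target
  (m₁,m₂)=(-1,-3/2): CG² = 5/9, CG = +√(5/9)
  (m₁,m₂)=(-2,-1/2): CG² = 5/18, CG = +√(5/18)
Pairs with CG² = 1/6: (0,-5/2): +√(1/6)

(0,-5/2): +√(1/6)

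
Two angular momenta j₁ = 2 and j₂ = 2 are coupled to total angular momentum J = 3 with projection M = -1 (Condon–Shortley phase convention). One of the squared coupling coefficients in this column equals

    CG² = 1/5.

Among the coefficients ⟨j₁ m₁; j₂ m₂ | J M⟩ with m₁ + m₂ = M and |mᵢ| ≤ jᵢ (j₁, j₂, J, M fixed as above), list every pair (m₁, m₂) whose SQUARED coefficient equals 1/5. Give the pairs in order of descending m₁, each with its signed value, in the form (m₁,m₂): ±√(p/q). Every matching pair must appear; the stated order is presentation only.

Admissible pairs with m₁+m₂ = M = -1: (-2,1), (-1,0), (0,-1), (1,-2)
  (m₁,m₂)=(1,-2): CG² = 3/10, CG = +√(3/10)
  (m₁,m₂)=(0,-1): CG² = 1/5, CG = +√(1/5)   ← matches the target
  (m₁,m₂)=(-1,0): CG² = 1/5, CG = −√(1/5)   ← matches the target
  (m₁,m₂)=(-2,1): CG² = 3/10, CG = −√(3/10)
Pairs with CG² = 1/5: (0,-1): +√(1/5); (-1,0): −√(1/5)

(0,-1): +√(1/5); (-1,0): −√(1/5)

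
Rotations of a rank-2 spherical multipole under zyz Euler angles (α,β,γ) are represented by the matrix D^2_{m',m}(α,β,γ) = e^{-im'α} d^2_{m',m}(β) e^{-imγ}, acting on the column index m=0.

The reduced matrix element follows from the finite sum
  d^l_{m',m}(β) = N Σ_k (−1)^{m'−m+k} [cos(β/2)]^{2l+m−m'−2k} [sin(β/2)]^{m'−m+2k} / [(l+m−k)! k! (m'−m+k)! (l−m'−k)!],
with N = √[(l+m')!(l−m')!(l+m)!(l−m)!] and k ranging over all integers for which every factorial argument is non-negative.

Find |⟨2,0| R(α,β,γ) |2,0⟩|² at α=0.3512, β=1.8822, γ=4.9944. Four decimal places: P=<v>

P=0.1290

First d^2_{0,0}(β=1.8822), then the phase factors e^{-i(0)α} and e^{-i(0)γ}:
c=cos(1.882200/2)=0.588899, s=sin(1.882200/2)=0.808206; N=√[2·2·2·2]=4.000000
k: max(0,(0)−(0))=0 … min(2+(0),2−(0))=2
  k=0: (−1)^0·4.0000/(4)·0.5889^4·0.8082^0 = +0.120272
  k=1: (−1)^1·4.0000/(1)·0.5889^2·0.8082^2 = -0.906122
  k=2: (−1)^2·4.0000/(4)·0.5889^0·0.8082^4 = +0.426667
d^2_{0,0}(1.8822) = +0.120272 -0.906122 +0.426667 = -0.359183
|D^2_{0,0}|² = |d^2_{0,0}(β)|² = (-0.359183)² = 0.129012 (the z-rotation phases have unit modulus)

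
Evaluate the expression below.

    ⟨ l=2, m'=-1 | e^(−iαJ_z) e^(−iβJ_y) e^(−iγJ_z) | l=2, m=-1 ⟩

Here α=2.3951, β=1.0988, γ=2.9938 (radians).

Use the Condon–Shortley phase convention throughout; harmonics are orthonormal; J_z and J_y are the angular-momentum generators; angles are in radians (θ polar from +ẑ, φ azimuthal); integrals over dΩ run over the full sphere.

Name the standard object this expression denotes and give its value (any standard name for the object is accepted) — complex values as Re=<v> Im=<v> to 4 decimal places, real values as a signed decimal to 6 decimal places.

This is a Wigner D-matrix element — the rotation-matrix element ⟨l m'| R(α,β,γ) |l m⟩ in the angular-momentum basis.
D^2_{-1,-1}(2.3951,1.0988,2.9938) = e^{-i·-1·2.3951}·d^2_{-1,-1}(1.0988)·e^{-i·-1·2.9938}. Compute d first:
c=cos(1.098800/2)=0.852838, s=sin(1.098800/2)=0.522176; N=√[1·6·1·6]=6.000000
The bounds max(0,m−m')=0 and min(l+m,l−m')=1 give 2 terms
  k=0: (−1)^0·6.0000/(6)·0.8528^4·0.5222^0 = +0.529013
  k=1: (−1)^1·6.0000/(2)·0.8528^2·0.5222^2 = -0.594960
d^2_{-1,-1}(1.0988) = +0.529013 -0.594960 = -0.065947
Phases: e^{-i·(-1)·2.3951}=-0.734075+0.679068i, e^{-i·(-1)·2.9938}=-0.989099+0.147255i ⇒ D=-0.041288+0.051423i

Wigner D-matrix element, Re=-0.0413 Im=0.0514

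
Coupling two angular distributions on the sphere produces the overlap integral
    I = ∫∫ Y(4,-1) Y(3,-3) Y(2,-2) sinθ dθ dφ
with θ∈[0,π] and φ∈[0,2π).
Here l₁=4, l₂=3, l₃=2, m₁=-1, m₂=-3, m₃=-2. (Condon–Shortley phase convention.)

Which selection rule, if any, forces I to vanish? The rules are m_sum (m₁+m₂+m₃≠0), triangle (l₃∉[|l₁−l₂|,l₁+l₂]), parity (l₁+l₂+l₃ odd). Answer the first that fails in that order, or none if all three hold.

m_sum

Σmᵢ = -6  ✗
l₃∈[|l₁−l₂|,l₁+l₂]=[1,7], have l₃=2
Σlᵢ = 9 ⇒ odd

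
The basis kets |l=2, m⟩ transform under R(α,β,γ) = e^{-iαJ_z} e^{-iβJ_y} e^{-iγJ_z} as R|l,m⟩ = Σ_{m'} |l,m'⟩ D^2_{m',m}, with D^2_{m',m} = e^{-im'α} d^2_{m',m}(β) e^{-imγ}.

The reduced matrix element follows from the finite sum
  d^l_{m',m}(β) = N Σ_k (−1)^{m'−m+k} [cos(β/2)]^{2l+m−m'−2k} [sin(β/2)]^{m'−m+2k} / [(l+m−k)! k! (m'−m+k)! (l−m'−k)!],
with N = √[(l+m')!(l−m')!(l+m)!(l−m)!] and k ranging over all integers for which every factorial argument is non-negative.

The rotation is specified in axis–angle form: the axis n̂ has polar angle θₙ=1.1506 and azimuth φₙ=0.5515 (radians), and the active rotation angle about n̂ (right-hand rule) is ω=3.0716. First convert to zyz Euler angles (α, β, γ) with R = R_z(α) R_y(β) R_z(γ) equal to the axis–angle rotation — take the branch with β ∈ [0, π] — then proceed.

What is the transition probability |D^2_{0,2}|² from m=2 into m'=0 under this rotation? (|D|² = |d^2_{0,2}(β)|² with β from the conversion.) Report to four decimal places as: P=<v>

P=0.1166

Axis–angle → zyz. n̂ = (sinθₙcosφₙ, sinθₙsinφₙ, cosθₙ) = (+0.777646, +0.478385, +0.407940), ω = 3.0716.
R = I cosω + sinω [n̂]ₓ + (1−cosω) n̂n̂ᵀ gives
  R = [+0.210434, +0.714588, +0.667145; +0.771647, -0.540407, +0.335442; +0.600232, +0.444212, -0.665129]
β = atan2(√(R₁₃²+R₂₃²), R₃₃) = 2.298463; α = atan2(R₂₃, R₁₃) mod 2π = 0.465887; γ = atan2(R₃₂, −R₃₁) mod 2π = 2.504479
D^2_{0,2}(0.4659,2.2985,2.5045) = e^{-i·0·0.4659}·d^2_{0,2}(2.2985)·e^{-i·2·2.5045}. Compute d first:
c=cos(2.298463/2)=0.409189, s=sin(2.298463/2)=0.912450; N=√[2·2·24·1]=9.797959
Admissible k: 2..2 (factorial args all ≥0)
  k=2: (−1)^0·9.7980/(4)·0.4092^2·0.9124^2 = +0.341461
d^2_{0,2}(2.2985) = +0.341461
|D^2_{0,2}|² = |d^2_{0,2}(β)|² = (+0.341461)² = 0.116595 (the z-rotation phases have unit modulus)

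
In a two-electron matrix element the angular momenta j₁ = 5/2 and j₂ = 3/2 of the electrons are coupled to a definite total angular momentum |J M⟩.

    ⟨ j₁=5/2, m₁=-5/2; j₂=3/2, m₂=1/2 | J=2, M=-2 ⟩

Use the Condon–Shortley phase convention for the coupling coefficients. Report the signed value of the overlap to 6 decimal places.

+0.690066  (= +√(10/21))

√[5·2!3!1!/7! · 0!5!2!1!0!4!] = √(480/7)
  +(−1)^2/∏(2,0,3,0,0,1)! = 1/12  (running 1/12)
⟨..|..⟩ = √(480/7)·(1/12) = +0.690066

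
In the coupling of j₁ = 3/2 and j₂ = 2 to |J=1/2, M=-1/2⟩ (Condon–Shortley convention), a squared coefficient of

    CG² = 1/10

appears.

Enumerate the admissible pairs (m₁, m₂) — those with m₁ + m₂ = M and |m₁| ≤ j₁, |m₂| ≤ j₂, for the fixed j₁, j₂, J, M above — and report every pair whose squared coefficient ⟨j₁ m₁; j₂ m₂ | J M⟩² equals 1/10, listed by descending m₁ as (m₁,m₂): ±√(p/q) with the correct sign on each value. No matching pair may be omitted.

Admissible pairs with m₁+m₂ = M = -1/2: (-3/2,1), (-1/2,0), (1/2,-1), (3/2,-2)
  (m₁,m₂)=(3/2,-2): CG² = 2/5, CG = +√(2/5)
  (m₁,m₂)=(1/2,-1): CG² = 3/10, CG = −√(3/10)
  (m₁,m₂)=(-1/2,0): CG² = 1/5, CG = +√(1/5)
  (m₁,m₂)=(-3/2,1): CG² = 1/10, CG = −√(1/10)   ← matches the target
Pairs with CG² = 1/10: (-3/2,1): −√(1/10)

(-3/2,1): −√(1/10)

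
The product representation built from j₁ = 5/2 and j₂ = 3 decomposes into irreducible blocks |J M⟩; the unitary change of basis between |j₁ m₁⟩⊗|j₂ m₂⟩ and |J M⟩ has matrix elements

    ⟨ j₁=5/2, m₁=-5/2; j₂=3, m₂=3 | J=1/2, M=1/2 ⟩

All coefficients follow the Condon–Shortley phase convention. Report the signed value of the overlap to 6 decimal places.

√[2·5!0!1!/7! · 0!5!6!0!1!0!] = √(28800/7)
  +(−1)^5/∏(5,0,0,1,0,0)! = -1/120  (running -1/120)
⟨..|..⟩ = √(28800/7)·(-1/120) = -0.534522

−√(2/7) ≈ -0.534522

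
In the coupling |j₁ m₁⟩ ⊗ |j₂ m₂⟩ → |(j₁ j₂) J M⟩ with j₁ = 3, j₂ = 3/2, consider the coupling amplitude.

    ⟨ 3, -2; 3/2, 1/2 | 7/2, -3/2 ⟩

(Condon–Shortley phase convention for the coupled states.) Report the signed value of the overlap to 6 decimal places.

-0.654654

j₁+j₂−J=1  J+j₁−j₂=5  J−j₁+j₂=2  j₁+j₂+J+1=9
(j₁±m₁, j₂±m₂, J±M) = (1,5,2,1,2,5)
P² = 6400/21
sum k=0..1:
  [0] +1/240 = 1/240
  [1] −1/24 = -1/24
S = -3/80
C² = P²·S² = 3/7 ; C = -0.654654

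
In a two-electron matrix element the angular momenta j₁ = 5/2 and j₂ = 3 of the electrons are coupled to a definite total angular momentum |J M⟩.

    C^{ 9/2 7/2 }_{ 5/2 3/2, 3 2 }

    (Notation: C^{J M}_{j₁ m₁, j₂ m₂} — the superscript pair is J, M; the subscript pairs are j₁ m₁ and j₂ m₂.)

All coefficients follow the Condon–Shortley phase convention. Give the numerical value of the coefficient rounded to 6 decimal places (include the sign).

triangle: 1!*4!*5!/11! = 2880/39916800
(j±m)!: 4!*1!*5!*1!*8!*1! = 116121600
prefactor² = (2J+1)*Δ*N² = 921600/11
  k=0: +1/(0!*1!*1!*5!*3!*0!) = 1/720
  k=1: −1/(1!*0!*0!*4!*4!*1!) = -1/576
Σ = -1/2880  ⇒  CG² = 921600/11*(-1/2880)² = 1/99
CG = −√(1/99) = -0.100504

-0.100504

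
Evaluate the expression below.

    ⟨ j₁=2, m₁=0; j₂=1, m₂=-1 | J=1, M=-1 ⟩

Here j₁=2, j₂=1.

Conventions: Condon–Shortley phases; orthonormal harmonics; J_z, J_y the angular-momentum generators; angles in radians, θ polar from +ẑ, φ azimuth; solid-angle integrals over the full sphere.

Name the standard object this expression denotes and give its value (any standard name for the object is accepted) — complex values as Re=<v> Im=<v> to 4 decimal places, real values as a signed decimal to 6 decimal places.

This is a Clebsch–Gordan (vector-coupling) coefficient.
j₁+j₂−J=2  J+j₁−j₂=2  J−j₁+j₂=0  j₁+j₂+J+1=5
(j₁±m₁, j₂±m₂, J±M) = (2,2,0,2,0,2)
P² = 8/5
sum k=0..0:
  [0] +1/4 = 1/4
S = 1/4
C² = P²·S² = 1/10 ; C = +0.316228

Clebsch–Gordan coefficient, +√(1/10) ≈ +0.316228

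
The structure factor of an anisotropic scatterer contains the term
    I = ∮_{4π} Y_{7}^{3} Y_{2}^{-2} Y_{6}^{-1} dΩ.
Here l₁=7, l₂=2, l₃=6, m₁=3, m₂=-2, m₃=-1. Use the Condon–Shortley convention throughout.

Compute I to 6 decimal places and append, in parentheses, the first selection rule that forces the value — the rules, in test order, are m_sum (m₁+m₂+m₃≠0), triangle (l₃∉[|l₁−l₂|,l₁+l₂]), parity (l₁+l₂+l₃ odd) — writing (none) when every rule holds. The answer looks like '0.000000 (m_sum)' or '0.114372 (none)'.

0.000000 (parity)

Σlᵢ=15 odd — θ-integrand is odd under cosθ→−cosθ; I=0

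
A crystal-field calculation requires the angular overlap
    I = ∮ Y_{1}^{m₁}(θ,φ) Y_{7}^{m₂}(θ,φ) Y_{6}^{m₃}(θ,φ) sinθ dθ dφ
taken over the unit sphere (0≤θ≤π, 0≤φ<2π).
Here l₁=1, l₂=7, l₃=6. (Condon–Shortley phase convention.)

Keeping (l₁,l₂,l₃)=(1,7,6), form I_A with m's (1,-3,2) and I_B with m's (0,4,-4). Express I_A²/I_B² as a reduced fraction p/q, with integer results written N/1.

Same 1,7,6: normalisation and zero-m 3j drop out of the ratio.
A: Δ: 2! 0! 12! / 15! → 1/1365; sum: t=0:+1/1935360 = 1/1935360; 3j²(1 7 6; 1 -3 2) = Δ·Π!·Σ² = 3/91  (sign +1)
B: Δ: 2! 0! 12! / 15! → 1/1365; sum: t=1:−1/7257600 = -1/7257600; 3j²(1 7 6; 0 4 -4) = Δ·Π!·Σ² = 11/455  (sign -1)
I_A²/I_B² = (3/91)/(11/455) = 15/11

15/11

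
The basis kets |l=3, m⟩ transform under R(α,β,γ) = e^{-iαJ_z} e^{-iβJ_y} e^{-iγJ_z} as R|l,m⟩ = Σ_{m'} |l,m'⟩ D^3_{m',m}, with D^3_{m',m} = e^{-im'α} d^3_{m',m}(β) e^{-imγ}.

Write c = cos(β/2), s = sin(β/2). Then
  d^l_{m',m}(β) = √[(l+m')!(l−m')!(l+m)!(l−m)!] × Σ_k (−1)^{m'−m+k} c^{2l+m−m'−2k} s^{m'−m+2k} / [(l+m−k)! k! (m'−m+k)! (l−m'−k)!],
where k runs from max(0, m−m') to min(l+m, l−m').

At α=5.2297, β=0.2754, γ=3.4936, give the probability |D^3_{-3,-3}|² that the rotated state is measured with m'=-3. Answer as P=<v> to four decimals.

P=0.8921

D^3_{-3,-3}(5.2297,0.2754,3.4936) = e^{-i·-3·5.2297}·d^3_{-3,-3}(0.2754)·e^{-i·-3·3.4936}. Compute d first:
Half-angle: c=0.990534, s=0.137265. N=√(1·720·1·720)=720.000000
Admissible k: 0..0 (factorial args all ≥0)
  k=0: (−1)^0·720.0000/(720)·0.9905^6·0.1373^0 = +0.944533
d^3_{-3,-3}(0.2754) = +0.944533
|D^3_{-3,-3}|² = |d^3_{-3,-3}(β)|² = (+0.944533)² = 0.892143 (the z-rotation phases have unit modulus)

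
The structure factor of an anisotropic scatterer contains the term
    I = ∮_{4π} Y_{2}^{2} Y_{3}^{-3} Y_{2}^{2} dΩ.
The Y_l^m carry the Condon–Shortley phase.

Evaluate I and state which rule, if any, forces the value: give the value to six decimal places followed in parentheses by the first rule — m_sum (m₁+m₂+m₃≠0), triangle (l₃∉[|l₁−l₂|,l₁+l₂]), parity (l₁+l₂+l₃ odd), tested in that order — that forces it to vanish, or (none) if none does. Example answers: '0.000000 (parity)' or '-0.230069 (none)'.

Σmᵢ = 1 ≠ 0, so the φ-integral vanishes; I = 0

0.000000 (m_sum)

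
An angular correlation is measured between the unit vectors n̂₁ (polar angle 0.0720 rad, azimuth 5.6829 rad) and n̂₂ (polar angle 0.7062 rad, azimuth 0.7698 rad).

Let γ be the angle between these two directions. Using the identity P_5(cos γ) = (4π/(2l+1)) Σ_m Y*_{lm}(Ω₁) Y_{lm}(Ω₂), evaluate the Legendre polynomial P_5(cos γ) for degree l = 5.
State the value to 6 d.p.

Addition theorem: P_5(cos γ) = (4π/11) Σ_m Y*_{lm}(Ω₁) Y_{lm}(Ω₂), m = −5…5:
  [-5]  conj(Y_{5,-5})(Ω₁) = -0.00000 - 0.00000j ; Y_{5,-5}(Ω₂) = -0.04060 + 0.03471j ; Δ = 0.00000 - 0.00000j
  [-4]  conj(Y_{5,-4})(Ω₁) = -0.00003 - 0.00003j ; Y_{5,-4}(Ω₂) = -0.19766 - 0.01235j ; Δ = 0.00001 + 0.00001j
  [-3]  conj(Y_{5,-3})(Ω₁) = -0.00023 - 0.00100j ; Y_{5,-3}(Ω₂) = -0.26796 - 0.29429j ; Δ = -0.00023 + 0.00034j
  [-2]  conj(Y_{5,-2})(Ω₁) = 0.00628 - 0.01618j ; Y_{5,-2}(Ω₂) = 0.01248 - 0.39980j ; Δ = -0.00639 - 0.00271j
  [-1]  conj(Y_{5,-1})(Ω₁) = 0.14935 - 0.10224j ; Y_{5,-1}(Ω₂) = -0.01005 + 0.00974j ; Δ = -0.00050 + 0.00248j
  [+0]  conj(Y_{5,0})(Ω₁) = 0.89957 + 0.00000j ; Y_{5,0}(Ω₂) = -0.39242 + 0.00000j ; Δ = -0.35301 + 0.00000j
  [+1]  conj(Y_{5,1})(Ω₁) = -0.14935 - 0.10224j ; Y_{5,1}(Ω₂) = 0.01005 + 0.00974j ; Δ = -0.00050 - 0.00248j
  [+2]  conj(Y_{5,2})(Ω₁) = 0.00628 + 0.01618j ; Y_{5,2}(Ω₂) = 0.01248 + 0.39980j ; Δ = -0.00639 + 0.00271j
  [+3]  conj(Y_{5,3})(Ω₁) = 0.00023 - 0.00100j ; Y_{5,3}(Ω₂) = 0.26796 - 0.29429j ; Δ = -0.00023 - 0.00034j
  [+4]  conj(Y_{5,4})(Ω₁) = -0.00003 + 0.00003j ; Y_{5,4}(Ω₂) = -0.19766 + 0.01235j ; Δ = 0.00001 - 0.00001j
  [+5]  conj(Y_{5,5})(Ω₁) = 0.00000 - 0.00000j ; Y_{5,5}(Ω₂) = 0.04060 + 0.03471j ; Δ = 0.00000 + 0.00000j
Accumulated sum -0.36725 - 0.00000j; after 4π/(2l+1) scaling, -0.41955 - 0.00000j ⇒ P_5 = -0.419549

-0.419549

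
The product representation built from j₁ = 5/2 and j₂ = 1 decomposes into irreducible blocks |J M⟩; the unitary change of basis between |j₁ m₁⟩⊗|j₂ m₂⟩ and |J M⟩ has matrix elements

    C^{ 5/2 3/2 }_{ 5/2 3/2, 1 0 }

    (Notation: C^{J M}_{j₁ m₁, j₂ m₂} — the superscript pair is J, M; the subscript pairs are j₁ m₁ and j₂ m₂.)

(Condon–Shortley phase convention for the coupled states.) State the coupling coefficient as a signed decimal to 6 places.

triangle: 1!*4!*1!/7! = 24/5040
(j±m)!: 4!*1!*1!*1!*4!*1! = 576
prefactor² = (2J+1)*Δ*N² = 576/35
  k=0: +1/(0!*1!*1!*1!*3!*0!) = 1/6
  k=1: −1/(1!*0!*0!*0!*4!*1!) = -1/24
Σ = 1/8  ⇒  CG² = 576/35*(1/8)² = 9/35
CG = +√(9/35) = +0.507093

+√(9/35) = +0.507093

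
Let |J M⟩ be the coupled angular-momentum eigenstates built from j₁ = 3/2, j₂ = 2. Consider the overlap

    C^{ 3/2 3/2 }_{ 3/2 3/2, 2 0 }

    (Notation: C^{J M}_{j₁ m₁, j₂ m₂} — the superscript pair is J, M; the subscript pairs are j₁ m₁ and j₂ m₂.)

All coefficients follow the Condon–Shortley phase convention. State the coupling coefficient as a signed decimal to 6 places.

√[4·2!1!2!/6! · 3!0!2!2!3!0!] = √(16/5)
  +(−1)^0/∏(0,2,0,2,1,0)! = 1/4  (running 1/4)
⟨..|..⟩ = √(16/5)·(1/4) = +0.447214

+√(1/5) = +0.447214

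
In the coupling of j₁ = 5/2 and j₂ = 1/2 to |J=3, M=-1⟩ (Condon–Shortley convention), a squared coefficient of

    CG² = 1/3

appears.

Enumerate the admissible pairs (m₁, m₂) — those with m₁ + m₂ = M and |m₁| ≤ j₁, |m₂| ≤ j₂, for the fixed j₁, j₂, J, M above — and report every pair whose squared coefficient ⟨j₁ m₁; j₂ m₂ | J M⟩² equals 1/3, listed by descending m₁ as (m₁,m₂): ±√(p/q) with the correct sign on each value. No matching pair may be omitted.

(-3/2,1/2): +√(1/3)

Admissible pairs with m₁+m₂ = M = -1: (-3/2,1/2), (-1/2,-1/2)
  (m₁,m₂)=(-1/2,-1/2): CG² = 2/3, CG = +√(2/3)
  (m₁,m₂)=(-3/2,1/2): CG² = 1/3, CG = +√(1/3)   ← matches the target
Pairs with CG² = 1/3: (-3/2,1/2): +√(1/3)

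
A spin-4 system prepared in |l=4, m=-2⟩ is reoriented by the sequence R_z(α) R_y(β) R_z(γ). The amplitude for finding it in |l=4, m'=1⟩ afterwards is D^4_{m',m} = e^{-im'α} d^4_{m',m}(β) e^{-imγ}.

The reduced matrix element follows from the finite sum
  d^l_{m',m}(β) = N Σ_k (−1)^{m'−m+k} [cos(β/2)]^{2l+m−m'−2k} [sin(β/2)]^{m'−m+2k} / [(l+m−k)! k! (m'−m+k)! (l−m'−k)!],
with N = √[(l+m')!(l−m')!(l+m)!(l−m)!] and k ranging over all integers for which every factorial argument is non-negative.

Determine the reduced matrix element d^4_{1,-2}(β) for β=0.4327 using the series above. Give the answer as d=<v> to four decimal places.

d^4_{1,-2}(β=0.4327) via the finite sum:
c=cos(0.432700/2)=0.976687, s=sin(0.432700/2)=0.214666; N=√[120·6·2·720]=1018.233765
Admissible k: 0..2 (factorial args all ≥0)
  k=0: (−1)^3·1018.2338/(72)·0.9767^5·0.2147^3 = -0.124332
  k=1: (−1)^4·1018.2338/(48)·0.9767^3·0.2147^5 = +0.009009
  k=2: (−1)^5·1018.2338/(240)·0.9767^1·0.2147^7 = -0.000087
d^4_{1,-2}(0.4327) = -0.124332 +0.009009 -0.000087 = -0.115410

d=-0.1154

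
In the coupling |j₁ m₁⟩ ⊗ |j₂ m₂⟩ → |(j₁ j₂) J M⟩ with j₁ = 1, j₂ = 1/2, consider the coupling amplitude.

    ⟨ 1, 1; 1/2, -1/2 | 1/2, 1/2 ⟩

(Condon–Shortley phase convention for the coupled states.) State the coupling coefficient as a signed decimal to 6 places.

+√(2/3) = +0.816497

j₁+j₂−J=1  J+j₁−j₂=1  J−j₁+j₂=0  j₁+j₂+J+1=3
(j₁±m₁, j₂±m₂, J±M) = (2,0,0,1,1,0)
P² = 2/3
sum k=0..0:
  [0] +1/1 = 1
S = 1
C² = P²·S² = 2/3 ; C = +0.816497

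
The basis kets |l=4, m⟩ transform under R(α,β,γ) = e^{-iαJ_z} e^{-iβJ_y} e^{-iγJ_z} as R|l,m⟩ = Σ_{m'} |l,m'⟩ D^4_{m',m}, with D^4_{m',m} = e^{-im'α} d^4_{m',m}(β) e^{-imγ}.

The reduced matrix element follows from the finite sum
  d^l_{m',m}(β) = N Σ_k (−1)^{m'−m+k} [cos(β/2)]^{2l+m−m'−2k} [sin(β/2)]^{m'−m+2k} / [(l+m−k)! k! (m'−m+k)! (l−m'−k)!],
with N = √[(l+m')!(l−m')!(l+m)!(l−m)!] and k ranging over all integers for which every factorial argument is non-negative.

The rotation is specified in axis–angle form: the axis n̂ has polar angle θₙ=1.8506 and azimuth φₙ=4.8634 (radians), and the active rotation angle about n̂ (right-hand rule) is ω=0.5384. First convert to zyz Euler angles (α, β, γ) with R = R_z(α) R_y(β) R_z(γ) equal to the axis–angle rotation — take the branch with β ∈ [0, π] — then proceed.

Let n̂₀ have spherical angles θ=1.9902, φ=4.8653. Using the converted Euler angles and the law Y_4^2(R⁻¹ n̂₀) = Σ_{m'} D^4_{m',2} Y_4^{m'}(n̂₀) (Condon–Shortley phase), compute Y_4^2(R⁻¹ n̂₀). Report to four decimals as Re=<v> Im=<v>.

Axis–angle → zyz. n̂ = (sinθₙcosφₙ, sinθₙsinφₙ, cosθₙ) = (+0.144587, -0.950172, -0.276167), ω = 0.5384.
R = I cosω + sinω [n̂]ₓ + (1−cosω) n̂n̂ᵀ gives
  R = [+0.861488, +0.122173, -0.492862; -0.161044, +0.986253, -0.037016; +0.481564, +0.111261, +0.869320]
β = atan2(√(R₁₃²+R₂₃²), R₃₃) = 0.516972; α = atan2(R₂₃, R₁₃) mod 2π = 3.216557; γ = atan2(R₃₂, −R₃₁) mod 2π = 2.914535
Need the full column D^4_{m',2} for m'=−4..4 at α=3.2166, β=0.5170, γ=2.9145.
cos(β/2)=0.966778, sin(β/2)=0.255617
d^4_{-4,2}: single k=6 term ⇒ +0.001380;  D = +0.001006+0.000944i
d^4_{-3,2}: k∈[5..6] ⇒ +0.011069 -0.000258 = +0.010811;  D = -0.008413-0.006790i
d^4_{-2,2}: k∈[4..6] ⇒ +0.055945 -0.003129 +0.000018 = +0.052834;  D = +0.043485+0.030008i
d^4_{-1,2}: k∈[3..5] ⇒ +0.199489 -0.020919 +0.000292 = +0.178863;  D = -0.154407-0.090279i
d^4_{0,2}: k∈[2..4] ⇒ +0.506130 -0.094353 +0.002474 = +0.414250;  D = +0.372265+0.181718i
d^4_{1,2}: k∈[1..3] ⇒ +0.856079 -0.299233 +0.013946 = +0.570791;  D = -0.530253-0.211268i
d^4_{2,2}: k∈[0..2] ⇒ +0.763158 -0.640209 +0.055945 = +0.178894;  D = +0.170681+0.053582i
d^4_{3,2}: k∈[0..1] ⇒ -0.754991 +0.158339 = -0.596651;  D = +0.581045+0.135571i
d^4_{4,2}: single k=0 term ⇒ +0.282306;  D = +0.278953+0.043375i
Y_4^{m'}(θ=1.9902,φ=4.8653) and Σ D·Y over m':
  (+0.0010+0.0009i)·(+0.2521-0.1768i)  (-0.0084-0.0068i)·(+0.1720+0.3482i)  (+0.0435+0.0300i)·(-0.0428+0.0135i)  (-0.1544-0.0903i)·(+0.0493+0.3198i)  (+0.3723+0.1817i)·(-0.1071+0.0000i)  (-0.5303-0.2113i)·(-0.0493+0.3198i)  (+0.1707+0.0536i)·(-0.0428-0.0135i)  (+0.5810+0.1356i)·(-0.1720+0.3482i)  (+0.2790+0.0434i)·(+0.2521+0.1768i)
Y_4^2(R⁻¹ n̂) = -0.016860-0.002552i

Re=-0.0169 Im=-0.0026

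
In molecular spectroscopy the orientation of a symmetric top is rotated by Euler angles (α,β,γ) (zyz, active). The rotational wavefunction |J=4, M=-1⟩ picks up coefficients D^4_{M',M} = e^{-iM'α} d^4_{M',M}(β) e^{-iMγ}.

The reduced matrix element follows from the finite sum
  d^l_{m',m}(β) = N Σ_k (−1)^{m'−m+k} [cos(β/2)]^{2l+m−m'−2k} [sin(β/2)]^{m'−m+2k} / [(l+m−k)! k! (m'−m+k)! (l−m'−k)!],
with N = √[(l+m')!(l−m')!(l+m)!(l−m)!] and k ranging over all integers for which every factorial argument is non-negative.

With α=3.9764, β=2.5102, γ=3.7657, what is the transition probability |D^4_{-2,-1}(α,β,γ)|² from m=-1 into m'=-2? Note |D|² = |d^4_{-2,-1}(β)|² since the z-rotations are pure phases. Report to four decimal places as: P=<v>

P=0.0768

D^4_{-2,-1}(3.9764,2.5102,3.7657) = e^{-i·-2·3.9764}·d^4_{-2,-1}(2.5102)·e^{-i·-1·3.7657}. Compute d first:
Half-angle: c=0.310478, s=0.950580. N=√(2·720·6·120)=1018.233765
k∈{1,2,3} keeps every argument non-negative
  k=1: (−1)^0·1018.2338/(240)·0.3105^7·0.9506^1 = +0.001122
  k=2: (−1)^1·1018.2338/(48)·0.3105^5·0.9506^3 = -0.052569
  k=3: (−1)^2·1018.2338/(72)·0.3105^3·0.9506^5 = +0.328514
d^4_{-2,-1}(2.5102) = +0.001122 -0.052569 +0.328514 = +0.277066
|D^4_{-2,-1}|² = |d^4_{-2,-1}(β)|² = (+0.277066)² = 0.076766 (the z-rotation phases have unit modulus)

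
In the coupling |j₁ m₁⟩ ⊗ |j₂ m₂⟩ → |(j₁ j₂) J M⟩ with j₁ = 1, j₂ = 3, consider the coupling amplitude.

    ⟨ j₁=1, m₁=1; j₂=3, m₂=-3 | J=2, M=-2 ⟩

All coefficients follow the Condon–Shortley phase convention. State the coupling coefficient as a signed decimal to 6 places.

+0.845154  (= +√(5/7))

√[5·2!0!4!/7! · 2!0!0!6!0!4!] = √(11520/7)
  +(−1)^0/∏(0,2,0,0,0,4)! = 1/48  (running 1/48)
⟨..|..⟩ = √(11520/7)·(1/48) = +0.845154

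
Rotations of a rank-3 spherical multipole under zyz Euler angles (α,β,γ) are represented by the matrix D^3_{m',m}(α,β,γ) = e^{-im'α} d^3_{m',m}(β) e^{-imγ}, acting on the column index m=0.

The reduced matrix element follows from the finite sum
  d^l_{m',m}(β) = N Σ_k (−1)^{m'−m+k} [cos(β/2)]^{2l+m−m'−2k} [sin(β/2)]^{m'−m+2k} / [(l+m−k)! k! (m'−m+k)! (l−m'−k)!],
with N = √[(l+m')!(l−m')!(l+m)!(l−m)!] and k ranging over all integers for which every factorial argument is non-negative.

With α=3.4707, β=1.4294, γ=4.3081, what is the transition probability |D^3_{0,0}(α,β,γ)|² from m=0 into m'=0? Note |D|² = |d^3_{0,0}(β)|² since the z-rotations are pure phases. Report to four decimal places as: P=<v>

Split into d^3_{0,0}(β=1.4294) × two z-phases.
c=cos(1.429400/2)=0.755290, s=sin(1.429400/2)=0.655391; N=√[6·6·6·6]=36.000000
k: max(0,(0)−(0))=0 … min(3+(0),3−(0))=3
  k=0: (−1)^0·36.0000/(36)·0.7553^6·0.6554^0 = +0.185644
  k=1: (−1)^1·36.0000/(4)·0.7553^4·0.6554^2 = -1.258050
  k=2: (−1)^2·36.0000/(4)·0.7553^2·0.6554^4 = +0.947265
  k=3: (−1)^3·36.0000/(36)·0.7553^0·0.6554^6 = -0.079251
d^3_{0,0}(1.4294) = +0.185644 -1.258050 +0.947265 -0.079251 = -0.204391
|D^3_{0,0}|² = |d^3_{0,0}(β)|² = (-0.204391)² = 0.041776 (the z-rotation phases have unit modulus)

P=0.0418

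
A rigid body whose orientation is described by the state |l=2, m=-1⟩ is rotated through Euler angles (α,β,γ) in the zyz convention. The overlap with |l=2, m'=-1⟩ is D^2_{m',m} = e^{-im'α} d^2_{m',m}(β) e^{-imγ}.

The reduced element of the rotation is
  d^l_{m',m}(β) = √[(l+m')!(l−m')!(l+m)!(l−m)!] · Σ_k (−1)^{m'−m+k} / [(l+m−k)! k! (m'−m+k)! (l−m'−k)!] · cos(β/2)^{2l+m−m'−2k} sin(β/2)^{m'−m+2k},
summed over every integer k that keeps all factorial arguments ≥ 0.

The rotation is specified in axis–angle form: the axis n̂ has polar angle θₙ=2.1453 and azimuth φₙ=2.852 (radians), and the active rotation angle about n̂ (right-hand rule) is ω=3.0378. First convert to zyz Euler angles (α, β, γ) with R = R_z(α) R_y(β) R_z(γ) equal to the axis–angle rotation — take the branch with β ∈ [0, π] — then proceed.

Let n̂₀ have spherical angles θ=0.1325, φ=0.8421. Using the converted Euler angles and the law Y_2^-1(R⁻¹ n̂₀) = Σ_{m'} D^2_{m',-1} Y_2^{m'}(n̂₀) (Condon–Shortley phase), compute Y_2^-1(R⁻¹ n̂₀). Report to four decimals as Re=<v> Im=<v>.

Axis–angle → zyz. n̂ = (sinθₙcosφₙ, sinθₙsinφₙ, cosθₙ) = (-0.804507, +0.239718, -0.543418), ω = 3.0378.
R = I cosω + sinω [n̂]ₓ + (1−cosω) n̂n̂ᵀ gives
  R = [+0.296362, -0.328371, +0.896851; -0.440974, -0.879998, -0.176482; +0.847179, -0.343186, -0.405601]
β = atan2(√(R₁₃²+R₂₃²), R₃₃) = 1.988432; α = atan2(R₂₃, R₁₃) mod 2π = 6.088889; γ = atan2(R₃₂, −R₃₁) mod 2π = 3.526481
Need the full column D^2_{m',-1} for m'=−2..2 at α=6.0889, β=1.9884, γ=3.5265.
cos(β/2)=0.545160, sin(β/2)=0.838332
d^2_{-2,-1}: single k=1 term ⇒ +0.271655;  D = -0.271653+0.001006i
d^2_{-1,-1}: k∈[0..1] ⇒ +0.088328 -0.626616 = -0.538288;  D = +0.528541+0.101974i
d^2_{0,-1}: k∈[0..1] ⇒ -0.332708 +0.786770 = +0.454061;  D = -0.420842-0.170480i
d^2_{1,-1}: k∈[0..1] ⇒ +0.626616 -0.493928 = +0.132687;  D = -0.111047-0.072625i
d^2_{2,-1}: single k=0 term ⇒ -0.642395;  D = +0.459622+0.448797i
Y_2^{m'}(θ=0.1325,φ=0.8421) and Σ D·Y over m':
  (-0.2717+0.0010i)·(-0.0008-0.0067i)  (+0.5285+0.1020i)·(+0.0674-0.0755i)  (-0.4208-0.1705i)·(+0.6143+0.0000i)  (-0.1110-0.0726i)·(-0.0674-0.0755i)  (+0.4596+0.4488i)·(-0.0008+0.0067i)
Y_2^-1(R⁻¹ n̂) = -0.216350-0.119914i

Re=-0.2164 Im=-0.1199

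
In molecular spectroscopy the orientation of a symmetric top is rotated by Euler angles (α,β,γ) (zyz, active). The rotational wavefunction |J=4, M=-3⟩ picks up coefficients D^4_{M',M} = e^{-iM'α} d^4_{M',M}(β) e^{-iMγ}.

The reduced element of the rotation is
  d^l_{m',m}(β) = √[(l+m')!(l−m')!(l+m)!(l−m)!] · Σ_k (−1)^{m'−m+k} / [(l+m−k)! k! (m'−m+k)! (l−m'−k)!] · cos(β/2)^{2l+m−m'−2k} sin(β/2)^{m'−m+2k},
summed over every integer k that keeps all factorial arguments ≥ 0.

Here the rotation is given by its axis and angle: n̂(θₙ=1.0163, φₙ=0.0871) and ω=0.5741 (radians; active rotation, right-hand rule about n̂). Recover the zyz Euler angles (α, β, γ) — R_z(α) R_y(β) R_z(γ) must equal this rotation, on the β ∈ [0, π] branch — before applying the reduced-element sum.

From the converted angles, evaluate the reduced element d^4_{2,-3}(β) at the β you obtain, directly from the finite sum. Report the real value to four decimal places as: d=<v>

d=-0.0081

Axis–angle → zyz. n̂ = (sinθₙcosφₙ, sinθₙsinφₙ, cosθₙ) = (+0.846943, +0.073956, +0.526515), ω = 0.5741.
R = I cosω + sinω [n̂]ₓ + (1−cosω) n̂n̂ᵀ gives
  R = [+0.954680, -0.275898, +0.111654; +0.295981, +0.840558, -0.453715; +0.031327, +0.466200, +0.884125]
β = atan2(√(R₁₃²+R₂₃²), R₃₃) = 0.486179; α = atan2(R₂₃, R₁₃) mod 2π = 4.953684; γ = atan2(R₃₂, −R₃₁) mod 2π = 1.637891
d^4_{2,-3}(β=0.4862) via the finite sum:
c=cos(0.486179/2)=0.970599, s=sin(0.486179/2)=0.240702; N=√[720·2·1·5040]=2693.993318
The bounds max(0,m−m')=0 and min(l+m,l−m')=1 give 2 terms
  k=0: (−1)^5·2693.9933/(240)·0.9706^3·0.2407^5 = -0.008293
  k=1: (−1)^6·2693.9933/(720)·0.9706^1·0.2407^7 = +0.000170
d^4_{2,-3}(0.4862) = -0.008293 +0.000170 = -0.008123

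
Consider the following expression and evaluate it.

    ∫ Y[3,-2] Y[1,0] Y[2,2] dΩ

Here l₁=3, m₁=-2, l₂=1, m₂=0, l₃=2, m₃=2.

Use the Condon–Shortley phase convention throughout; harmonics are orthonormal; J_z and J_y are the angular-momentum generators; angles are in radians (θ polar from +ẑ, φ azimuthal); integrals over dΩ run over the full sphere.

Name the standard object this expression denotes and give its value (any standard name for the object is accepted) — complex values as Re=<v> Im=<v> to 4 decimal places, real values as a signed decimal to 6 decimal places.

Gaunt coefficient, +0.184674

This is a Gaunt coefficient — the integral of a triple product of spherical harmonics over the sphere.
Rules hold: Σm=0, L=6 even, 2≤2≤4.
N = 7·3·5 = 105
Δ = 2!·4!·0!/7! = 1/105
Racah Σ t=1..1: t=1:−1/4 = -1/4
⇒ 3j(3 1 2; 0 0 0)² = 3/35, sgn -1
Racah Σ t=1..1: t=1:−1/24 = -1/24
⇒ 3j(3 1 2; -2 0 2)² = 1/21, sgn -1
4πI² = N·(3j₀)²·(3jₘ)² = 3/7
I = +1·√(0.428571/4π) = 0.18467439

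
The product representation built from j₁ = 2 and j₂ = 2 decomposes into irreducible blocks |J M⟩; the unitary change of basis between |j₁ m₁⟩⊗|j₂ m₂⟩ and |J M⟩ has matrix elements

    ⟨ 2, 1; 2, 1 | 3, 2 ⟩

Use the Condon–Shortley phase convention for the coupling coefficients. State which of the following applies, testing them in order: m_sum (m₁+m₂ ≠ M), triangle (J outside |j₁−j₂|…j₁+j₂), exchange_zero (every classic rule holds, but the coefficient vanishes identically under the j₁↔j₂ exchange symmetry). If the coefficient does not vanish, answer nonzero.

exchange_zero

m-sum: m₁+m₂ = 1+1 = 2, M = 2  ✓
triangle: |j₁−j₂| = 0 ≤ J = 3 ≤ j₁+j₂ = 4  ✓
exchange: j₁=j₂ and m₁=m₂, and (−1)^(j₁+j₂−J) = (−1)^1 = −1 forces ⟨j₁m₁;j₂m₂|JM⟩ = −⟨j₂m₂;j₁m₁|JM⟩ = −⟨j₁m₁;j₂m₂|JM⟩ ⇒ the coefficient vanishes identically
Racah sum check: Σ_k collapses to 0 ⇒ CG = 0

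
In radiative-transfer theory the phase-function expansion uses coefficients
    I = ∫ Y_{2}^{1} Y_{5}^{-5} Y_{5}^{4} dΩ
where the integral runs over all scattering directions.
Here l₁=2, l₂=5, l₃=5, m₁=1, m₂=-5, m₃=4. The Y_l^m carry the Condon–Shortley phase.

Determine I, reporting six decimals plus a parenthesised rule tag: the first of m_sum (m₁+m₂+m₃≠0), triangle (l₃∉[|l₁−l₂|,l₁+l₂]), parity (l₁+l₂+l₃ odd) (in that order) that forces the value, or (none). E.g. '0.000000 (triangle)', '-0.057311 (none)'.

-0.187924 (none)

m-sum 0 ✓  L=12 even ✓  3≤5≤7 ✓
Π(2lᵢ+1) = 5×11×11 = 605
triangle coeff Δ(2,5,5) = 1/38610
Σ_t [0,2]: t=0:+1/2880 t=1:−1/576 t=2:+1/2880 = -1/960
(3j)²=10/429 [(2 5 5; 0 0 0)], sign=+1
Σ_t [0,0]: t=0:+1/80640 = 1/80640
(3j)²=9/286 [(2 5 5; 1 -5 4)], sign=-1
⇒ 4πI² = 75/169
I = (-1)√(75/169/(4π)) = -0.18792404
No selection rule forces the value: the integral is nonzero (none).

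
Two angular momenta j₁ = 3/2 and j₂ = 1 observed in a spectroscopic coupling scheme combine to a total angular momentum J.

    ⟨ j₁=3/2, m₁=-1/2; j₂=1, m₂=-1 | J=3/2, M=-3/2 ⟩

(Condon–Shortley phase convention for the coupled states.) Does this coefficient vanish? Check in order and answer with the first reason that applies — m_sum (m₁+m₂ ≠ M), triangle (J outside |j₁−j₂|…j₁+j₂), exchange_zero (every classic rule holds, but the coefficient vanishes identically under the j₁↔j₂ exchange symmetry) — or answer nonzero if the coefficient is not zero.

m-sum: m₁+m₂ = -1/2+(-1) = -3/2, M = -3/2  ✓
triangle: |j₁−j₂| = 1/2 ≤ J = 3/2 ≤ j₁+j₂ = 5/2  ✓
exchange: j₁≠j₂ or m₁≠m₂ — the exchange symmetry imposes no constraint here
value check: CG = +√(2/5) = +0.632456 ≠ 0

nonzero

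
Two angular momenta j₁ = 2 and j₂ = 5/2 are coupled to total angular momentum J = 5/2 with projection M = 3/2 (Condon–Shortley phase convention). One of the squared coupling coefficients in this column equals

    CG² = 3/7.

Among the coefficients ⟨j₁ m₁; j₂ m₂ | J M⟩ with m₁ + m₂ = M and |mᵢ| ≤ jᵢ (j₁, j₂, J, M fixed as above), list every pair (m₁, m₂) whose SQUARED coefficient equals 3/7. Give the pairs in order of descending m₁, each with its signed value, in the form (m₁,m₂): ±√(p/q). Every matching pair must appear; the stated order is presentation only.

(-1,5/2): +√(3/7)

Admissible pairs with m₁+m₂ = M = 3/2: (-1,5/2), (0,3/2), (1,1/2), (2,-1/2)
  (m₁,m₂)=(2,-1/2): CG² = 27/70, CG = +√(27/70)
  (m₁,m₂)=(1,1/2): CG² = 6/35, CG = −√(6/35)
  (m₁,m₂)=(0,3/2): CG² = 1/70, CG = −√(1/70)
  (m₁,m₂)=(-1,5/2): CG² = 3/7, CG = +√(3/7)   ← matches the target
Pairs with CG² = 3/7: (-1,5/2): +√(3/7)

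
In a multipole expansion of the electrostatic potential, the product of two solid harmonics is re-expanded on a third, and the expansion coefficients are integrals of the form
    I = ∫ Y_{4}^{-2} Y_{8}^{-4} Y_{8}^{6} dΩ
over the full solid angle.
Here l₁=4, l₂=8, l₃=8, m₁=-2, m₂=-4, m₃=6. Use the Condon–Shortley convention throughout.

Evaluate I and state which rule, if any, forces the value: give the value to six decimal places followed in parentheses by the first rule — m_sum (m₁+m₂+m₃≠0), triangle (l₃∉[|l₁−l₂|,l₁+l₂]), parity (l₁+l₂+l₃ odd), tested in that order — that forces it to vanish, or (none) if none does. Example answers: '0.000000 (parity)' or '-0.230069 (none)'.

0.126586 (none)

Checks pass: Σm=0; 20 even; l₃=8∈[4,12].
(2·4+1)(2·8+1)(2·8+1) = 2601
Δ: 4! 4! 12! / 21! → 1/185175900
sum: t=0:+1/557383680 t=1:−1/21772800 t=2:+1/8294400 t=3:−1/21772800 t=4:+1/557383680 = 1/30965760
3j²(4 8 8; 0 0 0) = Δ·Π!·Σ² = 36/4199  (sign +1)
sum: t=2:+1/696729600 t=3:−1/1437004800 t=4:+1/45984153600 = 1/1313832960
3j²(4 8 8; -2 -4 6) = Δ·Π!·Σ² = 35/3876  (sign +1)
combine: 4πI² = 2601·36/4199·35/3876 = 945/4693
take √, sign +1: I = 0.12658601
No selection rule forces the value: the integral is nonzero (none).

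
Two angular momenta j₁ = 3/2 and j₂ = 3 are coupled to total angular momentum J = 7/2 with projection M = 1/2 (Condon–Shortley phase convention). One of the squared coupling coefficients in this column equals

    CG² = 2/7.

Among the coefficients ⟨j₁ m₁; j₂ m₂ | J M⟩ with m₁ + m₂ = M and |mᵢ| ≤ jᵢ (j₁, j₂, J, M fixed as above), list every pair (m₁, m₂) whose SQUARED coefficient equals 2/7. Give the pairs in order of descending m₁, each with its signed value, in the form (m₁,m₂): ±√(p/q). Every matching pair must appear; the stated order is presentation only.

Admissible pairs with m₁+m₂ = M = 1/2: (-3/2,2), (-1/2,1), (1/2,0), (3/2,-1)
  (m₁,m₂)=(3/2,-1): CG² = 8/21, CG = +√(8/21)
  (m₁,m₂)=(1/2,0): CG² = 2/21, CG = +√(2/21)
  (m₁,m₂)=(-1/2,1): CG² = 2/7, CG = −√(2/7)   ← matches the target
  (m₁,m₂)=(-3/2,2): CG² = 5/21, CG = −√(5/21)
Pairs with CG² = 2/7: (-1/2,1): −√(2/7)

(-1/2,1): −√(2/7)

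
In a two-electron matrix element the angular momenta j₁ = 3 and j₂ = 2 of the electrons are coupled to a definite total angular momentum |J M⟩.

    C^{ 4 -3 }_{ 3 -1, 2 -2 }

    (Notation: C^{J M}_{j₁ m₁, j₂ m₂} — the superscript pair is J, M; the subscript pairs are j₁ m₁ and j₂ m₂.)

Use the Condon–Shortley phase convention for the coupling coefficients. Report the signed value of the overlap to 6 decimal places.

+√(1/2) ≈ +0.707107

j₁+j₂−J=1  J+j₁−j₂=5  J−j₁+j₂=3  j₁+j₂+J+1=10
(j₁±m₁, j₂±m₂, J±M) = (2,4,0,4,1,7)
P² = 10368
sum k=0..0:
  [0] +1/144 = 1/144
S = 1/144
C² = P²·S² = 1/2 ; C = +0.707107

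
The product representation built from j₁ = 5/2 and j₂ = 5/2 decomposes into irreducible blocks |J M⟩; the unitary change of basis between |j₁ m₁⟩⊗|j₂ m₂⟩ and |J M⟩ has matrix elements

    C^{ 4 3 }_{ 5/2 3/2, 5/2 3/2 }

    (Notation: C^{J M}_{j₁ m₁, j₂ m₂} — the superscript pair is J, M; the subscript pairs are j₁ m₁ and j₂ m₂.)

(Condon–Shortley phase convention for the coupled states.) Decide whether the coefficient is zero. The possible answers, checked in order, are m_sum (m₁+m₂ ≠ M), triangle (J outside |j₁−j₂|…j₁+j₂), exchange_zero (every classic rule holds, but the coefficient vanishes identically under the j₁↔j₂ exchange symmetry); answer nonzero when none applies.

m-sum: m₁+m₂ = 3/2+3/2 = 3, M = 3  ✓
triangle: |j₁−j₂| = 0 ≤ J = 4 ≤ j₁+j₂ = 5  ✓
exchange: j₁=j₂ and m₁=m₂, and (−1)^(j₁+j₂−J) = (−1)^1 = −1 forces ⟨j₁m₁;j₂m₂|JM⟩ = −⟨j₂m₂;j₁m₁|JM⟩ = −⟨j₁m₁;j₂m₂|JM⟩ ⇒ the coefficient vanishes identically
Racah sum check: Σ_k collapses to 0 ⇒ CG = 0

exchange_zero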